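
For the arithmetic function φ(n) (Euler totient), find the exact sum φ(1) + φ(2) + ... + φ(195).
Σ_{n ≤ 195} φ(n) = 11614

Compute φ(n) for each 1 ≤ n ≤ 195: φ(1) = 1, φ(2) = 1, φ(3) = 2, φ(4) = 2, φ(5) = 4, φ(6) = 2, φ(7) = 6, φ(8) = 4, φ(9) = 6, φ(10) = 4, φ(11) = 10, φ(12) = 4, φ(13) = 12, φ(14) = 6, φ(15) = 8, φ(16) = 8, φ(17) = 16, φ(18) = 6, φ(19) = 18, φ(20) = 8, φ(21) = 12, φ(22) = 10, φ(23) = 22, φ(24) = 8, φ(25) = 20, φ(26) = 12, φ(27) = 18, φ(28) = 12, φ(29) = 28, φ(30) = 8, φ(31) = 30, φ(32) = 16, φ(33) = 20, φ(34) = 16, φ(35) = 24, φ(36) = 12, φ(37) = 36, φ(38) = 18, φ(39) = 24, φ(40) = 16, φ(41) = 40, φ(42) = 12, φ(43) = 42, φ(44) = 20, φ(45) = 24, φ(46) = 22, φ(47) = 46, φ(48) = 16, φ(49) = 42, φ(50) = 20, φ(51) = 32, φ(52) = 24, φ(53) = 52, φ(54) = 18, φ(55) = 40, φ(56) = 24, φ(57) = 36, φ(58) = 28, φ(59) = 58, φ(60) = 16, φ(61) = 60, φ(62) = 30, φ(63) = 36, φ(64) = 32, φ(65) = 48, φ(66) = 20, φ(67) = 66, φ(68) = 32, φ(69) = 44, φ(70) = 24, φ(71) = 70, φ(72) = 24, φ(73) = 72, φ(74) = 36, φ(75) = 40, φ(76) = 36, φ(77) = 60, φ(78) = 24, φ(79) = 78, φ(80) = 32, φ(81) = 54, φ(82) = 40, φ(83) = 82, φ(84) = 24, φ(85) = 64, φ(86) = 42, φ(87) = 56, φ(88) = 40, φ(89) = 88, φ(90) = 24, φ(91) = 72, φ(92) = 44, φ(93) = 60, φ(94) = 46, φ(95) = 72, φ(96) = 32, φ(97) = 96, φ(98) = 42, φ(99) = 60, φ(100) = 40, φ(101) = 100, φ(102) = 32, φ(103) = 102, φ(104) = 48, φ(105) = 48, φ(106) = 52, φ(107) = 106, φ(108) = 36, φ(109) = 108, φ(110) = 40, φ(111) = 72, φ(112) = 48, φ(113) = 112, φ(114) = 36, φ(115) = 88, φ(116) = 56, φ(117) = 72, φ(118) = 58, φ(119) = 96, φ(120) = 32, φ(121) = 110, φ(122) = 60, φ(123) = 80, φ(124) = 60, φ(125) = 100, φ(126) = 36, φ(127) = 126, φ(128) = 64, φ(129) = 84, φ(130) = 48, φ(131) = 130, φ(132) = 40, φ(133) = 108, φ(134) = 66, φ(135) = 72, φ(136) = 64, φ(137) = 136, φ(138) = 44, φ(139) = 138, φ(140) = 48, φ(141) = 92, φ(142) = 70, φ(143) = 120, φ(144) = 48, φ(145) = 112, φ(146) = 72, φ(147) = 84, φ(148) = 72, φ(149) = 148, φ(150) = 40, φ(151) = 150, φ(152) = 72, φ(153) = 96, φ(154) = 60, φ(155) = 120, φ(156) = 48, φ(157) = 156, φ(158) = 78, φ(159) = 104, φ(160) = 64, φ(161) = 132, φ(162) = 54, φ(163) = 162, φ(164) = 80, φ(165) = 80, φ(166) = 82, φ(167) = 166, φ(168) = 48, φ(169) = 156, φ(170) = 64, φ(171) = 108, φ(172) = 84, φ(173) = 172, φ(174) = 56, φ(175) = 120, φ(176) = 80, φ(177) = 116, φ(178) = 88, φ(179) = 178, φ(180) = 48, φ(181) = 180, φ(182) = 72, φ(183) = 120, φ(184) = 88, φ(185) = 144, φ(186) = 60, φ(187) = 160, φ(188) = 92, φ(189) = 108, φ(190) = 72, φ(191) = 190, φ(192) = 64, φ(193) = 192, φ(194) = 96, φ(195) = 96. Summing all 195 values: 11614. (Average order: Σ_{n ≤ x} φ(n) ~ (3/π²) x². For x = 195, (3/π²)·195² ≈ 11558.21.)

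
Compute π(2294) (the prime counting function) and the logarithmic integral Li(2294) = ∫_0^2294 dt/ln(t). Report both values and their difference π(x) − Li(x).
π(2294) = 341;  Li(2294) ≈ 353.14;  π(x) − Li(x) ≈ -12.14.

Direct count of primes ≤ 2294 gives π(2294) = 341. Numerical evaluation of the logarithmic integral gives Li(2294) ≈ 353.14. The difference π(x) − Li(x) ≈ -12.14 is typically negative for small/moderate x (Li(x) overestimates), though Littlewood's theorem shows this sign changes infinitely often.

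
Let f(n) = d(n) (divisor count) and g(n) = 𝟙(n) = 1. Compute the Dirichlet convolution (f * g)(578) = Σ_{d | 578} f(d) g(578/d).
(d * 𝟙)(578) = 18

Divisors of 578: [1, 2, 17, 34, 289, 578]. For each d | 578:
  d = 1: d(1) · 𝟙(578/1) = 1 · 1 = 1
  d = 2: d(2) · 𝟙(578/2) = 2 · 1 = 2
  d = 17: d(17) · 𝟙(578/17) = 2 · 1 = 2
  d = 34: d(34) · 𝟙(578/34) = 4 · 1 = 4
  d = 289: d(289) · 𝟙(578/289) = 3 · 1 = 3
  d = 578: d(578) · 𝟙(578/578) = 6 · 1 = 6
Summing: (d * 𝟙)(578) = 1 + 2 + 2 + 4 + 3 + 6 = 18.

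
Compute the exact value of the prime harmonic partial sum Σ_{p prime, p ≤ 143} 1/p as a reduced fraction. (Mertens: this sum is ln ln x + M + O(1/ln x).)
Σ 1/p = 18825509850919239131453102166593625244431364344421618363/10014646650599190067509233131649940057366334653200433090

π(143) = 34, so the primes ≤ 143 are [2, 3, 5, 7, 11, 13, 17, 19, 23, 29, 31, 37, 41, 43, 47, 53, 59, 61, 67, 71, 73, 79, 83, 89, 97, 101, 103, 107, 109, 113, 127, 131, 137, 139]. Summing 1/p over these primes: 18825509850919239131453102166593625244431364344421618363/10014646650599190067509233131649940057366334653200433090 ≈ 1.8798. Mertens estimate ln ln(143) + 0.2615 ≈ 1.8635.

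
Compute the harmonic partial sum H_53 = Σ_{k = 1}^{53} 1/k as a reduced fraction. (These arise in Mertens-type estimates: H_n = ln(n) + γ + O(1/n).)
H_53 = 748469853272339196210427/164249358725037825439200

Direct summation: H_53 = 1 + 1/2 + ... + 1/53. The least common denominator is lcm(1, ..., 53) = 164249358725037825439200; over this denominator the numerator is 164249358725037825439200 + 82124679362518912719600 + 54749786241679275146400 + 41062339681259456359800 + 32849871745007565087840 + 27374893120839637573200 + 23464194103576832205600 + 20531169840629728179900 + 18249928747226425048800 + 16424935872503782543920 + 14931759884094347767200 + 13687446560419818786600 + 12634566055772140418400 + 11732097051788416102800 + 10949957248335855029280 + 10265584920314864089950 + 9661726983825754437600 + 9124964373613212524400 + 8644703090791464496800 + 8212467936251891271960 + 7821398034525610735200 + 7465879942047173883600 + 7141276466305992410400 + 6843723280209909393300 + 6569974349001513017568 + 6317283027886070209200 + 6083309582408808349600 + 5866048525894208051400 + 5663770990518545704800 + 5474978624167927514640 + 5298366410485091143200 + 5132792460157432044975 + 4977253294698115922400 + 4830863491912877218800 + 4692838820715366441120 + 4562482186806606262200 + 4439171857433454741600 + 4322351545395732248400 + 4211522018590713472800 + 4106233968125945635980 + 4006081920122873791200 + 3910699017262805367600 + 3819752528489251754400 + 3732939971023586941800 + 3649985749445285009760 + 3570638233152996205200 + 3494667206915698413600 + 3421861640104954696650 + 3352027729082404600800 + 3284987174500756508784 + 3220575661275251479200 + 3158641513943035104600 + 3099044504245996706400 = 748469853272339196210427, so H_53 = 748469853272339196210427/164249358725037825439200 (already in lowest terms) ≈ 4.55691. (The PNT-adjacent estimate ln(53) + γ ≈ 4.54751 matches within O(1/n).)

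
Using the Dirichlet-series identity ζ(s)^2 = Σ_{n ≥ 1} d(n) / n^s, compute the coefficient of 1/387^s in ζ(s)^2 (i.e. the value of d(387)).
d(387) = 6

ζ(s)^2 = (Σ 1/m^s)(Σ 1/k^s). The coefficient of 1/n^s in the product is the number of ordered pairs (m, k) with mk = n, which equals d(n). For n = 387, divisors are [1, 3, 9, 43, 129, 387], so d(387) = 6.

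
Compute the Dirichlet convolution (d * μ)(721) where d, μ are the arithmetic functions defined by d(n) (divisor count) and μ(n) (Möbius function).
(d * μ)(721) = 1

Divisors of 721: [1, 7, 103, 721]. For each d | 721:
  d = 1: d(1) · μ(721/1) = 1 · 1 = 1
  d = 7: d(7) · μ(721/7) = 2 · -1 = -2
  d = 103: d(103) · μ(721/103) = 2 · -1 = -2
  d = 721: d(721) · μ(721/721) = 4 · 1 = 4
Summing: (d * μ)(721) = 1 + -2 + -2 + 4 = 1.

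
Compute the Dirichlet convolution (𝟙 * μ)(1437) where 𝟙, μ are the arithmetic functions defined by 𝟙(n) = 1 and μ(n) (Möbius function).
(𝟙 * μ)(1437) = 0

Divisors of 1437: [1, 3, 479, 1437]. For each d | 1437:
  d = 1: 𝟙(1) · μ(1437/1) = 1 · 1 = 1
  d = 3: 𝟙(3) · μ(1437/3) = 1 · -1 = -1
  d = 479: 𝟙(479) · μ(1437/479) = 1 · -1 = -1
  d = 1437: 𝟙(1437) · μ(1437/1437) = 1 · 1 = 1
Summing: (𝟙 * μ)(1437) = 1 + -1 + -1 + 1 = 0.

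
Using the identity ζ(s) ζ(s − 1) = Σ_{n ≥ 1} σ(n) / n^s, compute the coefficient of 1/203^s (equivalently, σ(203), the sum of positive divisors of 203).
σ(203) = 240

In the product (Σ m^0/m^s)(Σ k / k^s) = Σ (Σ_{d | n} d) / n^s, the coefficient of 1/n^s is σ(n) = Σ_{d | n} d. For n = 203, divisors are [1, 7, 29, 203]; summing: σ(203) = 240.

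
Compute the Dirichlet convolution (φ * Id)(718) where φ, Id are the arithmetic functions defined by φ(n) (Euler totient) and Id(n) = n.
(φ * Id)(718) = 2151

Divisors of 718: [1, 2, 359, 718]. For each d | 718:
  d = 1: φ(1) · Id(718/1) = 1 · 718 = 718
  d = 2: φ(2) · Id(718/2) = 1 · 359 = 359
  d = 359: φ(359) · Id(718/359) = 358 · 2 = 716
  d = 718: φ(718) · Id(718/718) = 358 · 1 = 358
Summing: (φ * Id)(718) = 718 + 359 + 716 + 358 = 2151.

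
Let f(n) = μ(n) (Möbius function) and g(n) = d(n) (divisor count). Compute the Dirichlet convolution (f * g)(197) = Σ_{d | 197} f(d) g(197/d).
(μ * d)(197) = 1

Divisors of 197: [1, 197]. For each d | 197:
  d = 1: μ(1) · d(197/1) = 1 · 2 = 2
  d = 197: μ(197) · d(197/197) = -1 · 1 = -1
Summing: (μ * d)(197) = 2 + -1 = 1.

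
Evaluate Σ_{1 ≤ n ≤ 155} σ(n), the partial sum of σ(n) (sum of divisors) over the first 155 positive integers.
Σ_{n ≤ 155} σ(n) = 19770

Compute σ(n) for each 1 ≤ n ≤ 155: σ(1) = 1, σ(2) = 3, σ(3) = 4, σ(4) = 7, σ(5) = 6, σ(6) = 12, σ(7) = 8, σ(8) = 15, σ(9) = 13, σ(10) = 18, σ(11) = 12, σ(12) = 28, σ(13) = 14, σ(14) = 24, σ(15) = 24, σ(16) = 31, σ(17) = 18, σ(18) = 39, σ(19) = 20, σ(20) = 42, σ(21) = 32, σ(22) = 36, σ(23) = 24, σ(24) = 60, σ(25) = 31, σ(26) = 42, σ(27) = 40, σ(28) = 56, σ(29) = 30, σ(30) = 72, σ(31) = 32, σ(32) = 63, σ(33) = 48, σ(34) = 54, σ(35) = 48, σ(36) = 91, σ(37) = 38, σ(38) = 60, σ(39) = 56, σ(40) = 90, σ(41) = 42, σ(42) = 96, σ(43) = 44, σ(44) = 84, σ(45) = 78, σ(46) = 72, σ(47) = 48, σ(48) = 124, σ(49) = 57, σ(50) = 93, σ(51) = 72, σ(52) = 98, σ(53) = 54, σ(54) = 120, σ(55) = 72, σ(56) = 120, σ(57) = 80, σ(58) = 90, σ(59) = 60, σ(60) = 168, σ(61) = 62, σ(62) = 96, σ(63) = 104, σ(64) = 127, σ(65) = 84, σ(66) = 144, σ(67) = 68, σ(68) = 126, σ(69) = 96, σ(70) = 144, σ(71) = 72, σ(72) = 195, σ(73) = 74, σ(74) = 114, σ(75) = 124, σ(76) = 140, σ(77) = 96, σ(78) = 168, σ(79) = 80, σ(80) = 186, σ(81) = 121, σ(82) = 126, σ(83) = 84, σ(84) = 224, σ(85) = 108, σ(86) = 132, σ(87) = 120, σ(88) = 180, σ(89) = 90, σ(90) = 234, σ(91) = 112, σ(92) = 168, σ(93) = 128, σ(94) = 144, σ(95) = 120, σ(96) = 252, σ(97) = 98, σ(98) = 171, σ(99) = 156, σ(100) = 217, σ(101) = 102, σ(102) = 216, σ(103) = 104, σ(104) = 210, σ(105) = 192, σ(106) = 162, σ(107) = 108, σ(108) = 280, σ(109) = 110, σ(110) = 216, σ(111) = 152, σ(112) = 248, σ(113) = 114, σ(114) = 240, σ(115) = 144, σ(116) = 210, σ(117) = 182, σ(118) = 180, σ(119) = 144, σ(120) = 360, σ(121) = 133, σ(122) = 186, σ(123) = 168, σ(124) = 224, σ(125) = 156, σ(126) = 312, σ(127) = 128, σ(128) = 255, σ(129) = 176, σ(130) = 252, σ(131) = 132, σ(132) = 336, σ(133) = 160, σ(134) = 204, σ(135) = 240, σ(136) = 270, σ(137) = 138, σ(138) = 288, σ(139) = 140, σ(140) = 336, σ(141) = 192, σ(142) = 216, σ(143) = 168, σ(144) = 403, σ(145) = 180, σ(146) = 222, σ(147) = 228, σ(148) = 266, σ(149) = 150, σ(150) = 372, σ(151) = 152, σ(152) = 300, σ(153) = 234, σ(154) = 288, σ(155) = 192. Summing all 155 values: 19770. (Average order: Σ_{n ≤ x} σ(n) ~ (π²/12) x². For x = 155, (π²/12)·155² ≈ 19759.77.)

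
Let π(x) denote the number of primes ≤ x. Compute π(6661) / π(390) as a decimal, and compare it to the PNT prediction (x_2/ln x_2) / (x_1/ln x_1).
π(6661)/π(390) = 859/77 ≈ 11.1558;  PNT prediction ≈ 11.5741.

π(390) = 77 and π(6661) = 859, so π(6661)/π(390) ≈ 11.1558. The PNT-predicted ratio is (6661/ln(6661)) / (390/ln(390)) ≈ 11.5741. The two agree to within a few percent, as expected.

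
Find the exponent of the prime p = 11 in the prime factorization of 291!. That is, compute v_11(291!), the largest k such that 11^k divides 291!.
v_11(291!) = 28

Legendre's formula: v_p(n!) = Σ_{k ≥ 1} ⌊n / p^k⌋. For p = 11, n = 291, the terms are:
  ⌊291/11^1⌋ = ⌊291/11⌋ = 26
  ⌊291/11^2⌋ = ⌊291/121⌋ = 2
(the next term ⌊291/11^3⌋ = 0, terminating the sum). Summing: v_11(291!) = 26 + 2 = 28.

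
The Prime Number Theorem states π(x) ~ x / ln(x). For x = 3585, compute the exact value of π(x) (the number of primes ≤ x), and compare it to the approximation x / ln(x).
π(3585) = 502;  x/ln(x) ≈ 438.02;  relative error ≈ 12.74%.

Directly count primes up to 3585: π(3585) = 502. The PNT approximation gives 3585/ln(3585) ≈ 3585/8.18451 ≈ 438.02. Relative error (π(x) − x/ln(x)) / π(x) ≈ 12.74%; the approximation is known to undercount slightly (Li(x) is a better estimate).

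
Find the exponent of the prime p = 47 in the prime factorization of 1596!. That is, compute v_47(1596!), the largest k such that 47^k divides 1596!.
v_47(1596!) = 33

Legendre's formula: v_p(n!) = Σ_{k ≥ 1} ⌊n / p^k⌋. For p = 47, n = 1596, the terms are:
  ⌊1596/47^1⌋ = ⌊1596/47⌋ = 33
(the next term ⌊1596/47^2⌋ = 0, terminating the sum). Summing: v_47(1596!) = 33 = 33.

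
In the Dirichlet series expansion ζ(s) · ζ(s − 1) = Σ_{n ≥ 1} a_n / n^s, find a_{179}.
σ(179) = 180

In the product (Σ m^0/m^s)(Σ k / k^s) = Σ (Σ_{d | n} d) / n^s, the coefficient of 1/n^s is σ(n) = Σ_{d | n} d. For n = 179, divisors are [1, 179]; summing: σ(179) = 180.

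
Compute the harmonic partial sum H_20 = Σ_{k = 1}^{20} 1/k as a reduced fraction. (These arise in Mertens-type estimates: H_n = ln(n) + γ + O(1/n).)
H_20 = 55835135/15519504

Direct summation: H_20 = 1 + 1/2 + ... + 1/20. The least common denominator is lcm(1, ..., 20) = 232792560; over this denominator the numerator is 232792560 + 116396280 + 77597520 + 58198140 + 46558512 + 38798760 + 33256080 + 29099070 + 25865840 + 23279256 + 21162960 + 19399380 + 17907120 + 16628040 + 15519504 + 14549535 + 13693680 + 12932920 + 12252240 + 11639628 = 837527025, so H_20 = 837527025/232792560; reducing by gcd(837527025, 232792560) = 15 gives 55835135/15519504 ≈ 3.59774. (The PNT-adjacent estimate ln(20) + γ ≈ 3.57295 matches within O(1/n).)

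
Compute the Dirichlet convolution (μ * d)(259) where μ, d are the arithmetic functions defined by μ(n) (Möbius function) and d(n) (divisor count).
(μ * d)(259) = 1

Divisors of 259: [1, 7, 37, 259]. For each d | 259:
  d = 1: μ(1) · d(259/1) = 1 · 4 = 4
  d = 7: μ(7) · d(259/7) = -1 · 2 = -2
  d = 37: μ(37) · d(259/37) = -1 · 2 = -2
  d = 259: μ(259) · d(259/259) = 1 · 1 = 1
Summing: (μ * d)(259) = 4 + -2 + -2 + 1 = 1.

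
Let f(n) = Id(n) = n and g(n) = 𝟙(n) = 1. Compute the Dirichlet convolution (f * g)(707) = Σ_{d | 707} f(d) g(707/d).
(Id * 𝟙)(707) = 816

Divisors of 707: [1, 7, 101, 707]. For each d | 707:
  d = 1: Id(1) · 𝟙(707/1) = 1 · 1 = 1
  d = 7: Id(7) · 𝟙(707/7) = 7 · 1 = 7
  d = 101: Id(101) · 𝟙(707/101) = 101 · 1 = 101
  d = 707: Id(707) · 𝟙(707/707) = 707 · 1 = 707
Summing: (Id * 𝟙)(707) = 1 + 7 + 101 + 707 = 816.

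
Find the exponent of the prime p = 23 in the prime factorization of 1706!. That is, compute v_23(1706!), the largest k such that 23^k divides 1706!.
v_23(1706!) = 77

Legendre's formula: v_p(n!) = Σ_{k ≥ 1} ⌊n / p^k⌋. For p = 23, n = 1706, the terms are:
  ⌊1706/23^1⌋ = ⌊1706/23⌋ = 74
  ⌊1706/23^2⌋ = ⌊1706/529⌋ = 3
(the next term ⌊1706/23^3⌋ = 0, terminating the sum). Summing: v_23(1706!) = 74 + 3 = 77.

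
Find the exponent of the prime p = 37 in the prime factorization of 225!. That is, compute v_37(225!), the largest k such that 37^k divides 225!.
v_37(225!) = 6

Legendre's formula: v_p(n!) = Σ_{k ≥ 1} ⌊n / p^k⌋. For p = 37, n = 225, the terms are:
  ⌊225/37^1⌋ = ⌊225/37⌋ = 6
(the next term ⌊225/37^2⌋ = 0, terminating the sum). Summing: v_37(225!) = 6 = 6.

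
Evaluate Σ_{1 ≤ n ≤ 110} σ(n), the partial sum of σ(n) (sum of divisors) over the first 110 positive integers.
Σ_{n ≤ 110} σ(n) = 9999

Compute σ(n) for each 1 ≤ n ≤ 110: σ(1) = 1, σ(2) = 3, σ(3) = 4, σ(4) = 7, σ(5) = 6, σ(6) = 12, σ(7) = 8, σ(8) = 15, σ(9) = 13, σ(10) = 18, σ(11) = 12, σ(12) = 28, σ(13) = 14, σ(14) = 24, σ(15) = 24, σ(16) = 31, σ(17) = 18, σ(18) = 39, σ(19) = 20, σ(20) = 42, σ(21) = 32, σ(22) = 36, σ(23) = 24, σ(24) = 60, σ(25) = 31, σ(26) = 42, σ(27) = 40, σ(28) = 56, σ(29) = 30, σ(30) = 72, σ(31) = 32, σ(32) = 63, σ(33) = 48, σ(34) = 54, σ(35) = 48, σ(36) = 91, σ(37) = 38, σ(38) = 60, σ(39) = 56, σ(40) = 90, σ(41) = 42, σ(42) = 96, σ(43) = 44, σ(44) = 84, σ(45) = 78, σ(46) = 72, σ(47) = 48, σ(48) = 124, σ(49) = 57, σ(50) = 93, σ(51) = 72, σ(52) = 98, σ(53) = 54, σ(54) = 120, σ(55) = 72, σ(56) = 120, σ(57) = 80, σ(58) = 90, σ(59) = 60, σ(60) = 168, σ(61) = 62, σ(62) = 96, σ(63) = 104, σ(64) = 127, σ(65) = 84, σ(66) = 144, σ(67) = 68, σ(68) = 126, σ(69) = 96, σ(70) = 144, σ(71) = 72, σ(72) = 195, σ(73) = 74, σ(74) = 114, σ(75) = 124, σ(76) = 140, σ(77) = 96, σ(78) = 168, σ(79) = 80, σ(80) = 186, σ(81) = 121, σ(82) = 126, σ(83) = 84, σ(84) = 224, σ(85) = 108, σ(86) = 132, σ(87) = 120, σ(88) = 180, σ(89) = 90, σ(90) = 234, σ(91) = 112, σ(92) = 168, σ(93) = 128, σ(94) = 144, σ(95) = 120, σ(96) = 252, σ(97) = 98, σ(98) = 171, σ(99) = 156, σ(100) = 217, σ(101) = 102, σ(102) = 216, σ(103) = 104, σ(104) = 210, σ(105) = 192, σ(106) = 162, σ(107) = 108, σ(108) = 280, σ(109) = 110, σ(110) = 216. Summing all 110 values: 9999. (Average order: Σ_{n ≤ x} σ(n) ~ (π²/12) x². For x = 110, (π²/12)·110² ≈ 9951.85.)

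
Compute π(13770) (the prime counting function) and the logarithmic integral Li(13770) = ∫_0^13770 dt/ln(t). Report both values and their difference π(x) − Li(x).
π(13770) = 1629;  Li(13770) ≈ 1648.15;  π(x) − Li(x) ≈ -19.15.

Direct count of primes ≤ 13770 gives π(13770) = 1629. Numerical evaluation of the logarithmic integral gives Li(13770) ≈ 1648.15. The difference π(x) − Li(x) ≈ -19.15 is typically negative for small/moderate x (Li(x) overestimates), though Littlewood's theorem shows this sign changes infinitely often.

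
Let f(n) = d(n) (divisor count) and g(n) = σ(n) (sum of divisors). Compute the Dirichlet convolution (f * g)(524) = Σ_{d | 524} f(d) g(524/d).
(d * σ)(524) = 2144

Divisors of 524: [1, 2, 4, 131, 262, 524]. For each d | 524:
  d = 1: d(1) · σ(524/1) = 1 · 924 = 924
  d = 2: d(2) · σ(524/2) = 2 · 396 = 792
  d = 4: d(4) · σ(524/4) = 3 · 132 = 396
  d = 131: d(131) · σ(524/131) = 2 · 7 = 14
  d = 262: d(262) · σ(524/262) = 4 · 3 = 12
  d = 524: d(524) · σ(524/524) = 6 · 1 = 6
Summing: (d * σ)(524) = 924 + 792 + 396 + 14 + 12 + 6 = 2144.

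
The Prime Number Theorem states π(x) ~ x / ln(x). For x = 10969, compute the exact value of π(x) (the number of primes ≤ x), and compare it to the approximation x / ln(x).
π(10969) = 1331;  x/ln(x) ≈ 1179.10;  relative error ≈ 11.41%.

Directly count primes up to 10969: π(10969) = 1331. The PNT approximation gives 10969/ln(10969) ≈ 10969/9.30283 ≈ 1179.10. Relative error (π(x) − x/ln(x)) / π(x) ≈ 11.41%; the approximation is known to undercount slightly (Li(x) is a better estimate).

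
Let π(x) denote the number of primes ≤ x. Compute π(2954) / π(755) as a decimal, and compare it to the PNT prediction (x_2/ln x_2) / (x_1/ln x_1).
π(2954)/π(755) = 425/133 ≈ 3.1955;  PNT prediction ≈ 3.2446.

π(755) = 133 and π(2954) = 425, so π(2954)/π(755) ≈ 3.1955. The PNT-predicted ratio is (2954/ln(2954)) / (755/ln(755)) ≈ 3.2446. The two agree to within a few percent, as expected.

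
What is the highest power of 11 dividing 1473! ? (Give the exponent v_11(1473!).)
v_11(1473!) = 146

Legendre's formula: v_p(n!) = Σ_{k ≥ 1} ⌊n / p^k⌋. For p = 11, n = 1473, the terms are:
  ⌊1473/11^1⌋ = ⌊1473/11⌋ = 133
  ⌊1473/11^2⌋ = ⌊1473/121⌋ = 12
  ⌊1473/11^3⌋ = ⌊1473/1331⌋ = 1
(the next term ⌊1473/11^4⌋ = 0, terminating the sum). Summing: v_11(1473!) = 133 + 12 + 1 = 146.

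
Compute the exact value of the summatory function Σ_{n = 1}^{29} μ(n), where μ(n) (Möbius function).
Σ_{n ≤ 29} μ(n) = -2

Compute μ(n) for each 1 ≤ n ≤ 29: μ(1) = 1, μ(2) = -1, μ(3) = -1, μ(4) = 0, μ(5) = -1, μ(6) = 1, μ(7) = -1, μ(8) = 0, μ(9) = 0, μ(10) = 1, μ(11) = -1, μ(12) = 0, μ(13) = -1, μ(14) = 1, μ(15) = 1, μ(16) = 0, μ(17) = -1, μ(18) = 0, μ(19) = -1, μ(20) = 0, μ(21) = 1, μ(22) = 1, μ(23) = -1, μ(24) = 0, μ(25) = 0, μ(26) = 1, μ(27) = 0, μ(28) = 0, μ(29) = -1. Summing all 29 values: -2. (Mertens function M(x) = Σ_{n ≤ x} μ(n); on average M(x) should be small (PNT ⟺ M(x) = o(x)).)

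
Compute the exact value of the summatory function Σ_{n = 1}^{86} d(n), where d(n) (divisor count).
Σ_{n ≤ 86} d(n) = 399

Compute d(n) for each 1 ≤ n ≤ 86: d(1) = 1, d(2) = 2, d(3) = 2, d(4) = 3, d(5) = 2, d(6) = 4, d(7) = 2, d(8) = 4, d(9) = 3, d(10) = 4, d(11) = 2, d(12) = 6, d(13) = 2, d(14) = 4, d(15) = 4, d(16) = 5, d(17) = 2, d(18) = 6, d(19) = 2, d(20) = 6, d(21) = 4, d(22) = 4, d(23) = 2, d(24) = 8, d(25) = 3, d(26) = 4, d(27) = 4, d(28) = 6, d(29) = 2, d(30) = 8, d(31) = 2, d(32) = 6, d(33) = 4, d(34) = 4, d(35) = 4, d(36) = 9, d(37) = 2, d(38) = 4, d(39) = 4, d(40) = 8, d(41) = 2, d(42) = 8, d(43) = 2, d(44) = 6, d(45) = 6, d(46) = 4, d(47) = 2, d(48) = 10, d(49) = 3, d(50) = 6, d(51) = 4, d(52) = 6, d(53) = 2, d(54) = 8, d(55) = 4, d(56) = 8, d(57) = 4, d(58) = 4, d(59) = 2, d(60) = 12, d(61) = 2, d(62) = 4, d(63) = 6, d(64) = 7, d(65) = 4, d(66) = 8, d(67) = 2, d(68) = 6, d(69) = 4, d(70) = 8, d(71) = 2, d(72) = 12, d(73) = 2, d(74) = 4, d(75) = 6, d(76) = 6, d(77) = 4, d(78) = 8, d(79) = 2, d(80) = 10, d(81) = 5, d(82) = 4, d(83) = 2, d(84) = 12, d(85) = 4, d(86) = 4. Summing all 86 values: 399. (Dirichlet's divisor formula: Σ_{n ≤ x} d(n) = x ln(x) + (2γ − 1) x + O(√x). For x = 86, the asymptotic estimate is ≈ 396.35.)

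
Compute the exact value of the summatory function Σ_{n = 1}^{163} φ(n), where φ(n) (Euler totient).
Σ_{n ≤ 163} φ(n) = 8154

Compute φ(n) for each 1 ≤ n ≤ 163: φ(1) = 1, φ(2) = 1, φ(3) = 2, φ(4) = 2, φ(5) = 4, φ(6) = 2, φ(7) = 6, φ(8) = 4, φ(9) = 6, φ(10) = 4, φ(11) = 10, φ(12) = 4, φ(13) = 12, φ(14) = 6, φ(15) = 8, φ(16) = 8, φ(17) = 16, φ(18) = 6, φ(19) = 18, φ(20) = 8, φ(21) = 12, φ(22) = 10, φ(23) = 22, φ(24) = 8, φ(25) = 20, φ(26) = 12, φ(27) = 18, φ(28) = 12, φ(29) = 28, φ(30) = 8, φ(31) = 30, φ(32) = 16, φ(33) = 20, φ(34) = 16, φ(35) = 24, φ(36) = 12, φ(37) = 36, φ(38) = 18, φ(39) = 24, φ(40) = 16, φ(41) = 40, φ(42) = 12, φ(43) = 42, φ(44) = 20, φ(45) = 24, φ(46) = 22, φ(47) = 46, φ(48) = 16, φ(49) = 42, φ(50) = 20, φ(51) = 32, φ(52) = 24, φ(53) = 52, φ(54) = 18, φ(55) = 40, φ(56) = 24, φ(57) = 36, φ(58) = 28, φ(59) = 58, φ(60) = 16, φ(61) = 60, φ(62) = 30, φ(63) = 36, φ(64) = 32, φ(65) = 48, φ(66) = 20, φ(67) = 66, φ(68) = 32, φ(69) = 44, φ(70) = 24, φ(71) = 70, φ(72) = 24, φ(73) = 72, φ(74) = 36, φ(75) = 40, φ(76) = 36, φ(77) = 60, φ(78) = 24, φ(79) = 78, φ(80) = 32, φ(81) = 54, φ(82) = 40, φ(83) = 82, φ(84) = 24, φ(85) = 64, φ(86) = 42, φ(87) = 56, φ(88) = 40, φ(89) = 88, φ(90) = 24, φ(91) = 72, φ(92) = 44, φ(93) = 60, φ(94) = 46, φ(95) = 72, φ(96) = 32, φ(97) = 96, φ(98) = 42, φ(99) = 60, φ(100) = 40, φ(101) = 100, φ(102) = 32, φ(103) = 102, φ(104) = 48, φ(105) = 48, φ(106) = 52, φ(107) = 106, φ(108) = 36, φ(109) = 108, φ(110) = 40, φ(111) = 72, φ(112) = 48, φ(113) = 112, φ(114) = 36, φ(115) = 88, φ(116) = 56, φ(117) = 72, φ(118) = 58, φ(119) = 96, φ(120) = 32, φ(121) = 110, φ(122) = 60, φ(123) = 80, φ(124) = 60, φ(125) = 100, φ(126) = 36, φ(127) = 126, φ(128) = 64, φ(129) = 84, φ(130) = 48, φ(131) = 130, φ(132) = 40, φ(133) = 108, φ(134) = 66, φ(135) = 72, φ(136) = 64, φ(137) = 136, φ(138) = 44, φ(139) = 138, φ(140) = 48, φ(141) = 92, φ(142) = 70, φ(143) = 120, φ(144) = 48, φ(145) = 112, φ(146) = 72, φ(147) = 84, φ(148) = 72, φ(149) = 148, φ(150) = 40, φ(151) = 150, φ(152) = 72, φ(153) = 96, φ(154) = 60, φ(155) = 120, φ(156) = 48, φ(157) = 156, φ(158) = 78, φ(159) = 104, φ(160) = 64, φ(161) = 132, φ(162) = 54, φ(163) = 162. Summing all 163 values: 8154. (Average order: Σ_{n ≤ x} φ(n) ~ (3/π²) x². For x = 163, (3/π²)·163² ≈ 8076.01.)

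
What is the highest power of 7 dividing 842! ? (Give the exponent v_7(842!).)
v_7(842!) = 139

Legendre's formula: v_p(n!) = Σ_{k ≥ 1} ⌊n / p^k⌋. For p = 7, n = 842, the terms are:
  ⌊842/7^1⌋ = ⌊842/7⌋ = 120
  ⌊842/7^2⌋ = ⌊842/49⌋ = 17
  ⌊842/7^3⌋ = ⌊842/343⌋ = 2
(the next term ⌊842/7^4⌋ = 0, terminating the sum). Summing: v_7(842!) = 120 + 17 + 2 = 139.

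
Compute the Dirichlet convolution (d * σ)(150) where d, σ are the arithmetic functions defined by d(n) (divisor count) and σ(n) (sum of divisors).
(d * σ)(150) = 1380

Divisors of 150: [1, 2, 3, 5, 6, 10, 15, 25, 30, 50, 75, 150]. For each d | 150:
  d = 1: d(1) · σ(150/1) = 1 · 372 = 372
  d = 2: d(2) · σ(150/2) = 2 · 124 = 248
  d = 3: d(3) · σ(150/3) = 2 · 93 = 186
  d = 5: d(5) · σ(150/5) = 2 · 72 = 144
  d = 6: d(6) · σ(150/6) = 4 · 31 = 124
  d = 10: d(10) · σ(150/10) = 4 · 24 = 96
  d = 15: d(15) · σ(150/15) = 4 · 18 = 72
  d = 25: d(25) · σ(150/25) = 3 · 12 = 36
  d = 30: d(30) · σ(150/30) = 8 · 6 = 48
  d = 50: d(50) · σ(150/50) = 6 · 4 = 24
  d = 75: d(75) · σ(150/75) = 6 · 3 = 18
  d = 150: d(150) · σ(150/150) = 12 · 1 = 12
Summing: (d * σ)(150) = 372 + 248 + 186 + 144 + 124 + 96 + 72 + 36 + 48 + 24 + 18 + 12 = 1380.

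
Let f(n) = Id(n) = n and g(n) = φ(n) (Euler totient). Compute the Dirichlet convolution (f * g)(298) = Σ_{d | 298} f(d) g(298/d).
(Id * φ)(298) = 891

Divisors of 298: [1, 2, 149, 298]. For each d | 298:
  d = 1: Id(1) · φ(298/1) = 1 · 148 = 148
  d = 2: Id(2) · φ(298/2) = 2 · 148 = 296
  d = 149: Id(149) · φ(298/149) = 149 · 1 = 149
  d = 298: Id(298) · φ(298/298) = 298 · 1 = 298
Summing: (Id * φ)(298) = 148 + 296 + 149 + 298 = 891.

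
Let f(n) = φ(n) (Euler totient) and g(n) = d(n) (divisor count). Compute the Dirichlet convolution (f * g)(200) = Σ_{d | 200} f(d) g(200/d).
(φ * d)(200) = 465

Divisors of 200: [1, 2, 4, 5, 8, 10, 20, 25, 40, 50, 100, 200]. For each d | 200:
  d = 1: φ(1) · d(200/1) = 1 · 12 = 12
  d = 2: φ(2) · d(200/2) = 1 · 9 = 9
  d = 4: φ(4) · d(200/4) = 2 · 6 = 12
  d = 5: φ(5) · d(200/5) = 4 · 8 = 32
  d = 8: φ(8) · d(200/8) = 4 · 3 = 12
  d = 10: φ(10) · d(200/10) = 4 · 6 = 24
  d = 20: φ(20) · d(200/20) = 8 · 4 = 32
  d = 25: φ(25) · d(200/25) = 20 · 4 = 80
  d = 40: φ(40) · d(200/40) = 16 · 2 = 32
  d = 50: φ(50) · d(200/50) = 20 · 3 = 60
  d = 100: φ(100) · d(200/100) = 40 · 2 = 80
  d = 200: φ(200) · d(200/200) = 80 · 1 = 80
Summing: (φ * d)(200) = 12 + 9 + 12 + 32 + 12 + 24 + 32 + 80 + 32 + 60 + 80 + 80 = 465.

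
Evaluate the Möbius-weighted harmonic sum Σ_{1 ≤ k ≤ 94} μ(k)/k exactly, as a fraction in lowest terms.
Σ μ(k)/k = 122466446403627137841531874324276/3961456982724258461775089600226385

Values of μ(k) for 1 ≤ k ≤ 94: μ(1) = 1, μ(2) = -1, μ(3) = -1, μ(5) = -1, μ(6) = 1, μ(7) = -1, μ(10) = 1, μ(11) = -1, μ(13) = -1, μ(14) = 1, μ(15) = 1, μ(17) = -1, μ(19) = -1, μ(21) = 1, μ(22) = 1, μ(23) = -1, μ(26) = 1, μ(29) = -1, μ(30) = -1, μ(31) = -1, μ(33) = 1, μ(34) = 1, μ(35) = 1, μ(37) = -1, μ(38) = 1, μ(39) = 1, μ(41) = -1, μ(42) = -1, μ(43) = -1, μ(46) = 1, μ(47) = -1, μ(51) = 1, μ(53) = -1, μ(55) = 1, μ(57) = 1, μ(58) = 1, μ(59) = -1, μ(61) = -1, μ(62) = 1, μ(65) = 1, μ(66) = -1, μ(67) = -1, μ(69) = 1, μ(70) = -1, μ(71) = -1, μ(73) = -1, μ(74) = 1, μ(77) = 1, μ(78) = -1, μ(79) = -1, μ(82) = 1, μ(83) = -1, μ(85) = 1, μ(86) = 1, μ(87) = 1, μ(89) = -1, μ(91) = 1, μ(93) = 1, μ(94) = 1, with μ = 0 on non-squarefree integers. Summing μ(k)/k for k where μ(k) ≠ 0 gives 122466446403627137841531874324276/3961456982724258461775089600226385 ≈ 0.0309. (PNT ⟺ this sum → 0 as n → ∞.)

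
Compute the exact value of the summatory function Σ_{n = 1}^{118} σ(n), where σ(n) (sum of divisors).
Σ_{n ≤ 118} σ(n) = 11469

Compute σ(n) for each 1 ≤ n ≤ 118: σ(1) = 1, σ(2) = 3, σ(3) = 4, σ(4) = 7, σ(5) = 6, σ(6) = 12, σ(7) = 8, σ(8) = 15, σ(9) = 13, σ(10) = 18, σ(11) = 12, σ(12) = 28, σ(13) = 14, σ(14) = 24, σ(15) = 24, σ(16) = 31, σ(17) = 18, σ(18) = 39, σ(19) = 20, σ(20) = 42, σ(21) = 32, σ(22) = 36, σ(23) = 24, σ(24) = 60, σ(25) = 31, σ(26) = 42, σ(27) = 40, σ(28) = 56, σ(29) = 30, σ(30) = 72, σ(31) = 32, σ(32) = 63, σ(33) = 48, σ(34) = 54, σ(35) = 48, σ(36) = 91, σ(37) = 38, σ(38) = 60, σ(39) = 56, σ(40) = 90, σ(41) = 42, σ(42) = 96, σ(43) = 44, σ(44) = 84, σ(45) = 78, σ(46) = 72, σ(47) = 48, σ(48) = 124, σ(49) = 57, σ(50) = 93, σ(51) = 72, σ(52) = 98, σ(53) = 54, σ(54) = 120, σ(55) = 72, σ(56) = 120, σ(57) = 80, σ(58) = 90, σ(59) = 60, σ(60) = 168, σ(61) = 62, σ(62) = 96, σ(63) = 104, σ(64) = 127, σ(65) = 84, σ(66) = 144, σ(67) = 68, σ(68) = 126, σ(69) = 96, σ(70) = 144, σ(71) = 72, σ(72) = 195, σ(73) = 74, σ(74) = 114, σ(75) = 124, σ(76) = 140, σ(77) = 96, σ(78) = 168, σ(79) = 80, σ(80) = 186, σ(81) = 121, σ(82) = 126, σ(83) = 84, σ(84) = 224, σ(85) = 108, σ(86) = 132, σ(87) = 120, σ(88) = 180, σ(89) = 90, σ(90) = 234, σ(91) = 112, σ(92) = 168, σ(93) = 128, σ(94) = 144, σ(95) = 120, σ(96) = 252, σ(97) = 98, σ(98) = 171, σ(99) = 156, σ(100) = 217, σ(101) = 102, σ(102) = 216, σ(103) = 104, σ(104) = 210, σ(105) = 192, σ(106) = 162, σ(107) = 108, σ(108) = 280, σ(109) = 110, σ(110) = 216, σ(111) = 152, σ(112) = 248, σ(113) = 114, σ(114) = 240, σ(115) = 144, σ(116) = 210, σ(117) = 182, σ(118) = 180. Summing all 118 values: 11469. (Average order: Σ_{n ≤ x} σ(n) ~ (π²/12) x². For x = 118, (π²/12)·118² ≈ 11452.03.)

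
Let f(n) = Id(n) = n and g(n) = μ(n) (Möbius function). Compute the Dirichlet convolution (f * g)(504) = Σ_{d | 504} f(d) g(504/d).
(Id * μ)(504) = 144

Divisors of 504: [1, 2, 3, 4, 6, 7, 8, 9, 12, 14, 18, 21, 24, 28, 36, 42, 56, 63, 72, 84, 126, 168, 252, 504]. For each d | 504:
  d = 1: Id(1) · μ(504/1) = 1 · 0 = 0
  d = 2: Id(2) · μ(504/2) = 2 · 0 = 0
  d = 3: Id(3) · μ(504/3) = 3 · 0 = 0
  d = 4: Id(4) · μ(504/4) = 4 · 0 = 0
  d = 6: Id(6) · μ(504/6) = 6 · 0 = 0
  d = 7: Id(7) · μ(504/7) = 7 · 0 = 0
  d = 8: Id(8) · μ(504/8) = 8 · 0 = 0
  d = 9: Id(9) · μ(504/9) = 9 · 0 = 0
  d = 12: Id(12) · μ(504/12) = 12 · -1 = -12
  d = 14: Id(14) · μ(504/14) = 14 · 0 = 0
  d = 18: Id(18) · μ(504/18) = 18 · 0 = 0
  d = 21: Id(21) · μ(504/21) = 21 · 0 = 0
  d = 24: Id(24) · μ(504/24) = 24 · 1 = 24
  d = 28: Id(28) · μ(504/28) = 28 · 0 = 0
  d = 36: Id(36) · μ(504/36) = 36 · 1 = 36
  d = 42: Id(42) · μ(504/42) = 42 · 0 = 0
  d = 56: Id(56) · μ(504/56) = 56 · 0 = 0
  d = 63: Id(63) · μ(504/63) = 63 · 0 = 0
  d = 72: Id(72) · μ(504/72) = 72 · -1 = -72
  d = 84: Id(84) · μ(504/84) = 84 · 1 = 84
  d = 126: Id(126) · μ(504/126) = 126 · 0 = 0
  d = 168: Id(168) · μ(504/168) = 168 · -1 = -168
  d = 252: Id(252) · μ(504/252) = 252 · -1 = -252
  d = 504: Id(504) · μ(504/504) = 504 · 1 = 504
Summing: (Id * μ)(504) = 0 + 0 + 0 + 0 + 0 + 0 + 0 + 0 + -12 + 0 + 0 + 0 + 24 + 0 + 36 + 0 + 0 + 0 + -72 + 84 + 0 + -168 + -252 + 504 = 144.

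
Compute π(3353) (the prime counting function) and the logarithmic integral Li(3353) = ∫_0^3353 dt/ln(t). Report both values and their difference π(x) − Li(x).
π(3353) = 472;  Li(3353) ≈ 486.54;  π(x) − Li(x) ≈ -14.54.

Direct count of primes ≤ 3353 gives π(3353) = 472. Numerical evaluation of the logarithmic integral gives Li(3353) ≈ 486.54. The difference π(x) − Li(x) ≈ -14.54 is typically negative for small/moderate x (Li(x) overestimates), though Littlewood's theorem shows this sign changes infinitely often.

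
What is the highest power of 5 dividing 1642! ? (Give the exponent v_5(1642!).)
v_5(1642!) = 408

Legendre's formula: v_p(n!) = Σ_{k ≥ 1} ⌊n / p^k⌋. For p = 5, n = 1642, the terms are:
  ⌊1642/5^1⌋ = ⌊1642/5⌋ = 328
  ⌊1642/5^2⌋ = ⌊1642/25⌋ = 65
  ⌊1642/5^3⌋ = ⌊1642/125⌋ = 13
  ⌊1642/5^4⌋ = ⌊1642/625⌋ = 2
(the next term ⌊1642/5^5⌋ = 0, terminating the sum). Summing: v_5(1642!) = 328 + 65 + 13 + 2 = 408.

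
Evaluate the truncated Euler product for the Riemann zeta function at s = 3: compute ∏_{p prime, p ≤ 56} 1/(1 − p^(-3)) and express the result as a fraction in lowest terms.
∏ = 16238292364256237331040396846411171054751/13509219810297755163480275884866445246464

The primes p ≤ 56 are [2, 3, 5, 7, 11, 13, 17, 19, 23, 29, 31, 37, 41, 43, 47, 53]. For each prime, (1 − 1/p^3)^(-1) = p^3 / (p^3 − 1). The product is (1 − 1/2^3)^(-1), (1 − 1/3^3)^(-1), (1 − 1/5^3)^(-1), (1 − 1/7^3)^(-1), (1 − 1/11^3)^(-1), (1 − 1/13^3)^(-1), (1 − 1/17^3)^(-1), (1 − 1/19^3)^(-1), (1 − 1/23^3)^(-1), (1 − 1/29^3)^(-1), (1 − 1/31^3)^(-1), (1 − 1/37^3)^(-1), (1 − 1/41^3)^(-1), (1 − 1/43^3)^(-1), (1 − 1/47^3)^(-1), (1 − 1/53^3)^(-1) = ∏ p^3 / (p^3 − 1) = 16238292364256237331040396846411171054751/13509219810297755163480275884866445246464.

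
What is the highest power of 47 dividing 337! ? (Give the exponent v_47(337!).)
v_47(337!) = 7

Legendre's formula: v_p(n!) = Σ_{k ≥ 1} ⌊n / p^k⌋. For p = 47, n = 337, the terms are:
  ⌊337/47^1⌋ = ⌊337/47⌋ = 7
(the next term ⌊337/47^2⌋ = 0, terminating the sum). Summing: v_47(337!) = 7 = 7.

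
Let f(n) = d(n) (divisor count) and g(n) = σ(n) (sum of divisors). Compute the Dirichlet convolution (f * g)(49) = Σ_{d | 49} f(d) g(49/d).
(d * σ)(49) = 76

Divisors of 49: [1, 7, 49]. For each d | 49:
  d = 1: d(1) · σ(49/1) = 1 · 57 = 57
  d = 7: d(7) · σ(49/7) = 2 · 8 = 16
  d = 49: d(49) · σ(49/49) = 3 · 1 = 3
Summing: (d * σ)(49) = 57 + 16 + 3 = 76.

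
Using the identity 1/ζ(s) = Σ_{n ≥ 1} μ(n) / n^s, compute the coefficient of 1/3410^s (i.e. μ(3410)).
μ(3410) = 1

Factor n = 3410 = 2 · 5 · 11 · 31. μ(n) = 0 if any exponent ≥ 2 (not squarefree); otherwise μ(n) = (−1)^{ω(n)} where ω(n) is the number of distinct prime factors. Applying: μ(3410) = 1.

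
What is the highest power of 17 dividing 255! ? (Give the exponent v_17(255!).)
v_17(255!) = 15

Legendre's formula: v_p(n!) = Σ_{k ≥ 1} ⌊n / p^k⌋. For p = 17, n = 255, the terms are:
  ⌊255/17^1⌋ = ⌊255/17⌋ = 15
(the next term ⌊255/17^2⌋ = 0, terminating the sum). Summing: v_17(255!) = 15 = 15.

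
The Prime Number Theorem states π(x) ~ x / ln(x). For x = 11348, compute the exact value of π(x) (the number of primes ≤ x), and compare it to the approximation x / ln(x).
π(11348) = 1370;  x/ln(x) ≈ 1215.41;  relative error ≈ 11.28%.

Directly count primes up to 11348: π(11348) = 1370. The PNT approximation gives 11348/ln(11348) ≈ 11348/9.33680 ≈ 1215.41. Relative error (π(x) − x/ln(x)) / π(x) ≈ 11.28%; the approximation is known to undercount slightly (Li(x) is a better estimate).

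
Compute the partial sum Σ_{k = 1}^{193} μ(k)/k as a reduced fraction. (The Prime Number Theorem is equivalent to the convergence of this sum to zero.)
Σ μ(k)/k = -108331500605437710950785418534567110833343304074627982892699160353081840668/5235852010307657411589875040665398779019326387416343637163262528826681857165

Values of μ(k) for 1 ≤ k ≤ 193: μ(1) = 1, μ(2) = -1, μ(3) = -1, μ(5) = -1, μ(6) = 1, μ(7) = -1, μ(10) = 1, μ(11) = -1, μ(13) = -1, μ(14) = 1, μ(15) = 1, μ(17) = -1, μ(19) = -1, μ(21) = 1, μ(22) = 1, μ(23) = -1, μ(26) = 1, μ(29) = -1, μ(30) = -1, μ(31) = -1, μ(33) = 1, μ(34) = 1, μ(35) = 1, μ(37) = -1, μ(38) = 1, μ(39) = 1, μ(41) = -1, μ(42) = -1, μ(43) = -1, μ(46) = 1, μ(47) = -1, μ(51) = 1, μ(53) = -1, μ(55) = 1, μ(57) = 1, μ(58) = 1, μ(59) = -1, μ(61) = -1, μ(62) = 1, μ(65) = 1, μ(66) = -1, μ(67) = -1, μ(69) = 1, μ(70) = -1, μ(71) = -1, μ(73) = -1, μ(74) = 1, μ(77) = 1, μ(78) = -1, μ(79) = -1, μ(82) = 1, μ(83) = -1, μ(85) = 1, μ(86) = 1, μ(87) = 1, μ(89) = -1, μ(91) = 1, μ(93) = 1, μ(94) = 1, μ(95) = 1, μ(97) = -1, μ(101) = -1, μ(102) = -1, μ(103) = -1, μ(105) = -1, μ(106) = 1, μ(107) = -1, μ(109) = -1, μ(110) = -1, μ(111) = 1, μ(113) = -1, μ(114) = -1, μ(115) = 1, μ(118) = 1, μ(119) = 1, μ(122) = 1, μ(123) = 1, μ(127) = -1, μ(129) = 1, μ(130) = -1, μ(131) = -1, μ(133) = 1, μ(134) = 1, μ(137) = -1, μ(138) = -1, μ(139) = -1, μ(141) = 1, μ(142) = 1, μ(143) = 1, μ(145) = 1, μ(146) = 1, μ(149) = -1, μ(151) = -1, μ(154) = -1, μ(155) = 1, μ(157) = -1, μ(158) = 1, μ(159) = 1, μ(161) = 1, μ(163) = -1, μ(165) = -1, μ(166) = 1, μ(167) = -1, μ(170) = -1, μ(173) = -1, μ(174) = -1, μ(177) = 1, μ(178) = 1, μ(179) = -1, μ(181) = -1, μ(182) = -1, μ(183) = 1, μ(185) = 1, μ(186) = -1, μ(187) = 1, μ(190) = -1, μ(191) = -1, μ(193) = -1, with μ = 0 on non-squarefree integers. Summing μ(k)/k for k where μ(k) ≠ 0 gives -108331500605437710950785418534567110833343304074627982892699160353081840668/5235852010307657411589875040665398779019326387416343637163262528826681857165 ≈ -0.0207. (PNT ⟺ this sum → 0 as n → ∞.)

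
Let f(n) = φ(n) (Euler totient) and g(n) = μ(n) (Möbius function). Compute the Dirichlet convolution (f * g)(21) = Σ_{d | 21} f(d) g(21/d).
(φ * μ)(21) = 5

Divisors of 21: [1, 3, 7, 21]. For each d | 21:
  d = 1: φ(1) · μ(21/1) = 1 · 1 = 1
  d = 3: φ(3) · μ(21/3) = 2 · -1 = -2
  d = 7: φ(7) · μ(21/7) = 6 · -1 = -6
  d = 21: φ(21) · μ(21/21) = 12 · 1 = 12
Summing: (φ * μ)(21) = 1 + -2 + -6 + 12 = 5.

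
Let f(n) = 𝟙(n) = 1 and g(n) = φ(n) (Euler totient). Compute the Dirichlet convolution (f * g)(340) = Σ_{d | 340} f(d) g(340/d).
(𝟙 * φ)(340) = 340

Divisors of 340: [1, 2, 4, 5, 10, 17, 20, 34, 68, 85, 170, 340]. For each d | 340:
  d = 1: 𝟙(1) · φ(340/1) = 1 · 128 = 128
  d = 2: 𝟙(2) · φ(340/2) = 1 · 64 = 64
  d = 4: 𝟙(4) · φ(340/4) = 1 · 64 = 64
  d = 5: 𝟙(5) · φ(340/5) = 1 · 32 = 32
  d = 10: 𝟙(10) · φ(340/10) = 1 · 16 = 16
  d = 17: 𝟙(17) · φ(340/17) = 1 · 8 = 8
  d = 20: 𝟙(20) · φ(340/20) = 1 · 16 = 16
  d = 34: 𝟙(34) · φ(340/34) = 1 · 4 = 4
  d = 68: 𝟙(68) · φ(340/68) = 1 · 4 = 4
  d = 85: 𝟙(85) · φ(340/85) = 1 · 2 = 2
  d = 170: 𝟙(170) · φ(340/170) = 1 · 1 = 1
  d = 340: 𝟙(340) · φ(340/340) = 1 · 1 = 1
Summing: (𝟙 * φ)(340) = 128 + 64 + 64 + 32 + 16 + 8 + 16 + 4 + 4 + 2 + 1 + 1 = 340.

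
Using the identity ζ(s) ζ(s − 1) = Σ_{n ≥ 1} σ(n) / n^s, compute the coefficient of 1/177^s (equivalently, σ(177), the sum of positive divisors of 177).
σ(177) = 240

In the product (Σ m^0/m^s)(Σ k / k^s) = Σ (Σ_{d | n} d) / n^s, the coefficient of 1/n^s is σ(n) = Σ_{d | n} d. For n = 177, divisors are [1, 3, 59, 177]; summing: σ(177) = 240.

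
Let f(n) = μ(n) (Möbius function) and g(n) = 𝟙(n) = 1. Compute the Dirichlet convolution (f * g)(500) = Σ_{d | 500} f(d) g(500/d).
(μ * 𝟙)(500) = 0

Divisors of 500: [1, 2, 4, 5, 10, 20, 25, 50, 100, 125, 250, 500]. For each d | 500:
  d = 1: μ(1) · 𝟙(500/1) = 1 · 1 = 1
  d = 2: μ(2) · 𝟙(500/2) = -1 · 1 = -1
  d = 4: μ(4) · 𝟙(500/4) = 0 · 1 = 0
  d = 5: μ(5) · 𝟙(500/5) = -1 · 1 = -1
  d = 10: μ(10) · 𝟙(500/10) = 1 · 1 = 1
  d = 20: μ(20) · 𝟙(500/20) = 0 · 1 = 0
  d = 25: μ(25) · 𝟙(500/25) = 0 · 1 = 0
  d = 50: μ(50) · 𝟙(500/50) = 0 · 1 = 0
  d = 100: μ(100) · 𝟙(500/100) = 0 · 1 = 0
  d = 125: μ(125) · 𝟙(500/125) = 0 · 1 = 0
  d = 250: μ(250) · 𝟙(500/250) = 0 · 1 = 0
  d = 500: μ(500) · 𝟙(500/500) = 0 · 1 = 0
Summing: (μ * 𝟙)(500) = 1 + -1 + 0 + -1 + 1 + 0 + 0 + 0 + 0 + 0 + 0 + 0 = 0.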